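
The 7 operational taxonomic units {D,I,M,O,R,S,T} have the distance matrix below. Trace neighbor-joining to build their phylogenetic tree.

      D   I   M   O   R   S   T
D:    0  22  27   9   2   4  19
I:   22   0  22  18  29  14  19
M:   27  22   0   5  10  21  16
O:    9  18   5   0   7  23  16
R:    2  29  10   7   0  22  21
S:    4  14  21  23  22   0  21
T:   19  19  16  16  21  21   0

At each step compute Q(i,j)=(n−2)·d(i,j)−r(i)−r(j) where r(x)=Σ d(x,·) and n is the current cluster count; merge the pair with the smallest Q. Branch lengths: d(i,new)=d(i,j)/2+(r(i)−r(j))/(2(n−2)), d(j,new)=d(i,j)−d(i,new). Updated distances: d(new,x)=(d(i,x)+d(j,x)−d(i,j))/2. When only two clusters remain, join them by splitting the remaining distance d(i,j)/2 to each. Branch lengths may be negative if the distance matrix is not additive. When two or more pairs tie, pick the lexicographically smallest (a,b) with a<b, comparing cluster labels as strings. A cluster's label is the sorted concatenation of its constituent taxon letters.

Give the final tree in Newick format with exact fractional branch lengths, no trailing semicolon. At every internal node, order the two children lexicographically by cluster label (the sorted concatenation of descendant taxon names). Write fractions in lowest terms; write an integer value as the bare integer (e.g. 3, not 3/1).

((((((D:-1/5,S:21/5):5,I:11):2,T:17/2):43/8,R:45/8):3/8,M:4):1/2,O:1/2)

iteration 1: select D,S (d=4, Q=-168); attach at lengths (-1/5, 21/5); label the merged cluster DS
  updated: d(DS,I)=16, d(DS,M)=22, d(DS,O)=14, d(DS,R)=10, d(DS,T)=18
iteration 2: select DS,I (d=16, Q=-120); attach at lengths (5, 11); label the merged cluster DIS
  updated: d(DIS,M)=14, d(DIS,O)=8, d(DIS,R)=23/2, d(DIS,T)=21/2
iteration 3: select DIS,T (d=21/2, Q=-76); attach at lengths (2, 17/2); label the merged cluster DIST
  updated: d(DIST,M)=39/4, d(DIST,O)=27/4, d(DIST,R)=11
iteration 4: select DIST,R (d=11, Q=-67/2); attach at lengths (43/8, 45/8); label the merged cluster DIRST
  updated: d(DIRST,M)=35/8, d(DIRST,O)=11/8
iteration 5: select DIRST,M (d=35/8, Q=-43/4); attach at lengths (3/8, 4); label the merged cluster DIMRST
  updated: d(DIMRST,O)=1
iteration 6: select DIMRST,O (d=1); attach at lengths (1/2, 1/2); label the merged cluster DIMORST
final tree: ((((((D:-1/5,S:21/5):5,I:11):2,T:17/2):43/8,R:45/8):3/8,M:4):1/2,O:1/2)
total length: 375/8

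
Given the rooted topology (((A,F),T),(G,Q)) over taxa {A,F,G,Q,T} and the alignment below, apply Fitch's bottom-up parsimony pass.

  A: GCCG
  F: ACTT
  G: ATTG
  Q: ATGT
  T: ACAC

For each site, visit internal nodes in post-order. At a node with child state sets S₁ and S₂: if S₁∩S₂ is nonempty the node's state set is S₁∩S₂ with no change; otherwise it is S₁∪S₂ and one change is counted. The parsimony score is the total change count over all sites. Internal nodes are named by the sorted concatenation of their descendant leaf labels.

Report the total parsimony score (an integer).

8

site 0, node AF: A={G} ∪ F={A} → {A,G} (+1)
site 0, node AFT: AF={A,G} ∩ T={A} → {A} (+0)
site 0, node GQ: G={A} ∩ Q={A} → {A} (+0)
site 0, node AFGQT: AFT={A} ∩ GQ={A} → {A} (+0)
site 1, node AF: A={C} ∩ F={C} → {C} (+0)
site 1, node AFT: AF={C} ∩ T={C} → {C} (+0)
site 1, node GQ: G={T} ∩ Q={T} → {T} (+0)
site 1, node AFGQT: AFT={C} ∪ GQ={T} → {C,T} (+1)
site 2, node AF: A={C} ∪ F={T} → {C,T} (+1)
site 2, node AFT: AF={C,T} ∪ T={A} → {A,C,T} (+1)
site 2, node GQ: G={T} ∪ Q={G} → {G,T} (+1)
site 2, node AFGQT: AFT={A,C,T} ∩ GQ={G,T} → {T} (+0)
site 3, node AF: A={G} ∪ F={T} → {G,T} (+1)
site 3, node AFT: AF={G,T} ∪ T={C} → {C,G,T} (+1)
site 3, node GQ: G={G} ∪ Q={T} → {G,T} (+1)
site 3, node AFGQT: AFT={C,G,T} ∩ GQ={G,T} → {G,T} (+0)
per-site changes: [1, 1, 3, 3]; total = 8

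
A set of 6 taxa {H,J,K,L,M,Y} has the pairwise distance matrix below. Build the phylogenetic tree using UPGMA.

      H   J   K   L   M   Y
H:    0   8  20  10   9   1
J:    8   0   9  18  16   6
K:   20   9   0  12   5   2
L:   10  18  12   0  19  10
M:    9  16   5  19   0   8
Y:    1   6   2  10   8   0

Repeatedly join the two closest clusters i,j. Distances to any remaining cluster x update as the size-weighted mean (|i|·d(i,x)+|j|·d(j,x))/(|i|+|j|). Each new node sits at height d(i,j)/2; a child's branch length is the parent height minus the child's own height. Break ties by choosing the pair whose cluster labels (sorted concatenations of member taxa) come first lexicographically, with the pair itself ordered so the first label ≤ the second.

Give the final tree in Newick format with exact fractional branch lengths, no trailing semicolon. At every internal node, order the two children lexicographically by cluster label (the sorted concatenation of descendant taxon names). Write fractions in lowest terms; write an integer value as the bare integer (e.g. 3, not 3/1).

iteration 1: select H,Y (d=1); attach at lengths (1/2, 1/2); label the merged cluster HY
  updated: d(HY,J)=7, d(HY,K)=11, d(HY,L)=10, d(HY,M)=17/2
iteration 2: select K,M (d=5); attach at lengths (5/2, 5/2); label the merged cluster KM
  updated: d(HY,KM)=39/4, d(J,KM)=25/2, d(KM,L)=31/2
iteration 3: select HY,J (d=7); attach at lengths (3, 7/2); label the merged cluster HJY
  updated: d(HJY,KM)=32/3, d(HJY,L)=38/3
iteration 4: select HJY,KM (d=32/3); attach at lengths (11/6, 17/6); label the merged cluster HJKMY
  updated: d(HJKMY,L)=69/5
iteration 5: select HJKMY,L (d=69/5); attach at lengths (47/30, 69/10); label the merged cluster HJKLMY
final tree: ((((H:1/2,Y:1/2):3,J:7/2):11/6,(K:5/2,M:5/2):17/6):47/30,L:69/10)
total length: 769/30

((((H:1/2,Y:1/2):3,J:7/2):11/6,(K:5/2,M:5/2):17/6):47/30,L:69/10)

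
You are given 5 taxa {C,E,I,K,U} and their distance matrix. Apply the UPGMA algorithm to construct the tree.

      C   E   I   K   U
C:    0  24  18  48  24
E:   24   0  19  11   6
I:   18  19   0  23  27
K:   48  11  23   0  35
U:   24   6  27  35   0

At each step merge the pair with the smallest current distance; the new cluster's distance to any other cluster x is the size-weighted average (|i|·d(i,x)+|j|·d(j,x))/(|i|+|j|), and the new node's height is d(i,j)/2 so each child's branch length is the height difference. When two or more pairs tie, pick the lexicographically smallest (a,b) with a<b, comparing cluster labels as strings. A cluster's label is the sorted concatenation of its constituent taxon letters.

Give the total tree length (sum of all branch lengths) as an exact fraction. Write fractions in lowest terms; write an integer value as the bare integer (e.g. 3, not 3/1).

step 1: merge (E,U) at d=6; branch lengths E→3, U→3; new cluster EU
  updated: d(C,EU)=24, d(EU,I)=23, d(EU,K)=23
step 2: merge (C,I) at d=18; branch lengths C→9, I→9; new cluster CI
  updated: d(CI,EU)=47/2, d(CI,K)=71/2
step 3: merge (EU,K) at d=23; branch lengths EU→17/2, K→23/2; new cluster EKU
  updated: d(CI,EKU)=55/2
step 4: merge (CI,EKU) at d=55/2; branch lengths CI→19/4, EKU→9/4; new cluster CEIKU
final tree: ((C:9,I:9):19/4,((E:3,U:3):17/2,K:23/2):9/4)
total length: 51

51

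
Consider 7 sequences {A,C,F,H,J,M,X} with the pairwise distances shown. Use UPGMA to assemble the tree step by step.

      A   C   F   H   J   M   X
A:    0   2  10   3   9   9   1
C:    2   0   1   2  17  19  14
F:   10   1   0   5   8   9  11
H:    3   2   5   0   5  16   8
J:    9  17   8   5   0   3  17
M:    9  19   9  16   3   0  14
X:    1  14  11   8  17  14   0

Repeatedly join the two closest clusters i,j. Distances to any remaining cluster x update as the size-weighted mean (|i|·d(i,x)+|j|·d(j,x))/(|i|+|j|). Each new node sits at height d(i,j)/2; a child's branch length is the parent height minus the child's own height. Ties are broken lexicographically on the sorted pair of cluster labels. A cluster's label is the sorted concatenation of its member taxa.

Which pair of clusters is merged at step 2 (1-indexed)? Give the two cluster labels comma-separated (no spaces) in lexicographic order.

iteration 1: select A,X (d=1); attach at lengths (1/2, 1/2); label the merged cluster AX
  updated: d(AX,C)=8, d(AX,F)=21/2, d(AX,H)=11/2, d(AX,J)=13, d(AX,M)=23/2
iteration 2: select C,F (d=1); attach at lengths (1/2, 1/2); label the merged cluster CF
  updated: d(AX,CF)=37/4, d(CF,H)=7/2, d(CF,J)=25/2, d(CF,M)=14
iteration 3: select J,M (d=3); attach at lengths (3/2, 3/2); label the merged cluster JM
  updated: d(AX,JM)=49/4, d(CF,JM)=53/4, d(H,JM)=21/2
iteration 4: select CF,H (d=7/2); attach at lengths (5/4, 7/4); label the merged cluster CFH
  updated: d(AX,CFH)=8, d(CFH,JM)=37/3
iteration 5: select AX,CFH (d=8); attach at lengths (7/2, 9/4); label the merged cluster ACFHX
  updated: d(ACFHX,JM)=123/10
iteration 6: select ACFHX,JM (d=123/10); attach at lengths (43/20, 93/20); label the merged cluster ACFHJMX
final tree: (((A:1/2,X:1/2):7/2,((C:1/2,F:1/2):5/4,H:7/4):9/4):43/20,(J:3/2,M:3/2):93/20)
total length: 411/20

C,F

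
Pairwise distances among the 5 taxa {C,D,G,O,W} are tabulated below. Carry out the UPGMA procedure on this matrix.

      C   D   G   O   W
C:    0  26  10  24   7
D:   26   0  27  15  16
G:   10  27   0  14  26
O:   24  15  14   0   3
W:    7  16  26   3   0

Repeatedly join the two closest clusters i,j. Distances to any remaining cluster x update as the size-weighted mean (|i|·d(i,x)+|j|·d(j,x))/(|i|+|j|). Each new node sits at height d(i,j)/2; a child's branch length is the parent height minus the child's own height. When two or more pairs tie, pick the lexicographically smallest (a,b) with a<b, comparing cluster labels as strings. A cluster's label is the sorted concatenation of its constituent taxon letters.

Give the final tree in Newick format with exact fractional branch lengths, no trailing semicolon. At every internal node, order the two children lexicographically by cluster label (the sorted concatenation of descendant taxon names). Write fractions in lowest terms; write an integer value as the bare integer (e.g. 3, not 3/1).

iteration 1: select O,W (d=3); attach at lengths (3/2, 3/2); label the merged cluster OW
  updated: d(C,OW)=31/2, d(D,OW)=31/2, d(G,OW)=20
iteration 2: select C,G (d=10); attach at lengths (5, 5); label the merged cluster CG
  updated: d(CG,D)=53/2, d(CG,OW)=71/4
iteration 3: select D,OW (d=31/2); attach at lengths (31/4, 25/4); label the merged cluster DOW
  updated: d(CG,DOW)=62/3
iteration 4: select CG,DOW (d=62/3); attach at lengths (16/3, 31/12); label the merged cluster CDGOW
final tree: ((C:5,G:5):16/3,(D:31/4,(O:3/2,W:3/2):25/4):31/12)
total length: 419/12

((C:5,G:5):16/3,(D:31/4,(O:3/2,W:3/2):25/4):31/12)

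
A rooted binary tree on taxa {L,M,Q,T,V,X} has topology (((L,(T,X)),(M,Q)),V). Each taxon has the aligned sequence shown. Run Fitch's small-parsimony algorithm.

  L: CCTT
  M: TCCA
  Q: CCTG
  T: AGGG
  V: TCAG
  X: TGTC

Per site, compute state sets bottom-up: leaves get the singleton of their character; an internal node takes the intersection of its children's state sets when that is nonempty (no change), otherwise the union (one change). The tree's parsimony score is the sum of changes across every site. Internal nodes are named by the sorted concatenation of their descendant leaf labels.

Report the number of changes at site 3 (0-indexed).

3

site 0, node TX: T={A} ∪ X={T} → {A,T} (+1)
site 0, node LTX: L={C} ∪ TX={A,T} → {A,C,T} (+1)
site 0, node MQ: M={T} ∪ Q={C} → {C,T} (+1)
site 0, node LMQTX: LTX={A,C,T} ∩ MQ={C,T} → {C,T} (+0)
site 0, node LMQTVX: LMQTX={C,T} ∩ V={T} → {T} (+0)
site 1, node TX: T={G} ∩ X={G} → {G} (+0)
site 1, node LTX: L={C} ∪ TX={G} → {C,G} (+1)
site 1, node MQ: M={C} ∩ Q={C} → {C} (+0)
site 1, node LMQTX: LTX={C,G} ∩ MQ={C} → {C} (+0)
site 1, node LMQTVX: LMQTX={C} ∩ V={C} → {C} (+0)
site 2, node TX: T={G} ∪ X={T} → {G,T} (+1)
site 2, node LTX: L={T} ∩ TX={G,T} → {T} (+0)
site 2, node MQ: M={C} ∪ Q={T} → {C,T} (+1)
site 2, node LMQTX: LTX={T} ∩ MQ={C,T} → {T} (+0)
site 2, node LMQTVX: LMQTX={T} ∪ V={A} → {A,T} (+1)
site 3, node TX: T={G} ∪ X={C} → {C,G} (+1)
site 3, node LTX: L={T} ∪ TX={C,G} → {C,G,T} (+1)
site 3, node MQ: M={A} ∪ Q={G} → {A,G} (+1)
site 3, node LMQTX: LTX={C,G,T} ∩ MQ={A,G} → {G} (+0)
site 3, node LMQTVX: LMQTX={G} ∩ V={G} → {G} (+0)
per-site changes: [3, 1, 3, 3]; total = 10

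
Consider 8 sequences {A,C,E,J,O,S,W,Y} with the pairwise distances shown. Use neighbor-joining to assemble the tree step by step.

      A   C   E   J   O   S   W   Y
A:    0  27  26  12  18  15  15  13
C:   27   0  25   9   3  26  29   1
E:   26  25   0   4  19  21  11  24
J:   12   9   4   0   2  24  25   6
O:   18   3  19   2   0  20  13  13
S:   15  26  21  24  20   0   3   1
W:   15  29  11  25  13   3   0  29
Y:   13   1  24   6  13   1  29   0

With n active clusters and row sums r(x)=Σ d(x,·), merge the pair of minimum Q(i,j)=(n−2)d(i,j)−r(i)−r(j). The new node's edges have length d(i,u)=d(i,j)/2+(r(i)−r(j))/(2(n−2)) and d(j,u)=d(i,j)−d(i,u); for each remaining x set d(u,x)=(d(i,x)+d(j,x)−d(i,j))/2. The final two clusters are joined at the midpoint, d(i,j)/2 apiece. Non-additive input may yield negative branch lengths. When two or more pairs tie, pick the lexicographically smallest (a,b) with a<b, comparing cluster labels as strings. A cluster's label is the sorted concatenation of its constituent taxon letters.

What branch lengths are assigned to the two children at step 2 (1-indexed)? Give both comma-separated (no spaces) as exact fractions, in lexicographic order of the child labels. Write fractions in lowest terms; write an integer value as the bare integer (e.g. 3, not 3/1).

step 1: merge (S,W) at d=3, Q=-217; branch lengths S→1/4, W→11/4; new cluster SW
  updated: d(A,SW)=27/2, d(C,SW)=26, d(E,SW)=29/2, d(J,SW)=23, d(O,SW)=15, d(SW,Y)=27/2
step 2: merge (C,Y) at d=1, Q=-313/2; branch lengths C→51/20, Y→-31/20; new cluster CY
  updated: d(A,CY)=39/2, d(CY,E)=24, d(CY,J)=7, d(CY,O)=15/2, d(CY,SW)=77/4
step 3: merge (A,SW) at d=27/2, Q=-481/4; branch lengths A→231/32, SW→201/32; new cluster ASW
  updated: d(ASW,CY)=101/8, d(ASW,E)=27/2, d(ASW,J)=43/4, d(ASW,O)=39/4
step 4: merge (E,J) at d=4, Q=-289/4; branch lengths E→65/8, J→-33/8; new cluster EJ
  updated: d(ASW,EJ)=81/8, d(CY,EJ)=27/2, d(EJ,O)=17/2
step 5: merge (ASW,EJ) at d=81/8, Q=-355/8; branch lengths ASW→165/32, EJ→159/32; new cluster AEJSW
  updated: d(AEJSW,CY)=8, d(AEJSW,O)=65/16
step 6: merge (AEJSW,CY) at d=8, Q=-313/16; branch lengths AEJSW→73/32, CY→183/32; new cluster ACEJSWY
  updated: d(ACEJSWY,O)=57/32
step 7: merge (ACEJSWY,O) at d=57/32; branch lengths ACEJSWY→57/64, O→57/64; new cluster ACEJOSWY
final tree: ((((A:231/32,(S:1/4,W:11/4):201/32):165/32,(E:65/8,J:-33/8):159/32):73/32,(C:51/20,Y:-31/20):183/32):57/64,O:57/64)
total length: 1325/32

51/20,-31/20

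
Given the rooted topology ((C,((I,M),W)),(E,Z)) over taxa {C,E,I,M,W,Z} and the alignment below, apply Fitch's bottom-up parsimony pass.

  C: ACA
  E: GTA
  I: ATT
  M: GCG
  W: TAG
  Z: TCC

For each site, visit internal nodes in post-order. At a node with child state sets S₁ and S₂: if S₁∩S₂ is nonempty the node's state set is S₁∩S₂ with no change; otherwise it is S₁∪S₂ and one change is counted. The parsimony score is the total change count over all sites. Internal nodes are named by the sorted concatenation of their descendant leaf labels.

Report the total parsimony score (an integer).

10

IM@0: {A} ∪ {G} = {A,G} (union, +1)
IMW@0: {A,G} ∪ {T} = {A,G,T} (union, +1)
CIMW@0: {A} ∩ {A,G,T} = {A} (intersection, +0)
EZ@0: {G} ∪ {T} = {G,T} (union, +1)
CEIMWZ@0: {A} ∪ {G,T} = {A,G,T} (union, +1)
IM@1: {T} ∪ {C} = {C,T} (union, +1)
IMW@1: {C,T} ∪ {A} = {A,C,T} (union, +1)
CIMW@1: {C} ∩ {A,C,T} = {C} (intersection, +0)
EZ@1: {T} ∪ {C} = {C,T} (union, +1)
CEIMWZ@1: {C} ∩ {C,T} = {C} (intersection, +0)
IM@2: {T} ∪ {G} = {G,T} (union, +1)
IMW@2: {G,T} ∩ {G} = {G} (intersection, +0)
CIMW@2: {A} ∪ {G} = {A,G} (union, +1)
EZ@2: {A} ∪ {C} = {A,C} (union, +1)
CEIMWZ@2: {A,G} ∩ {A,C} = {A} (intersection, +0)
per-site changes: [4, 3, 3]; total = 10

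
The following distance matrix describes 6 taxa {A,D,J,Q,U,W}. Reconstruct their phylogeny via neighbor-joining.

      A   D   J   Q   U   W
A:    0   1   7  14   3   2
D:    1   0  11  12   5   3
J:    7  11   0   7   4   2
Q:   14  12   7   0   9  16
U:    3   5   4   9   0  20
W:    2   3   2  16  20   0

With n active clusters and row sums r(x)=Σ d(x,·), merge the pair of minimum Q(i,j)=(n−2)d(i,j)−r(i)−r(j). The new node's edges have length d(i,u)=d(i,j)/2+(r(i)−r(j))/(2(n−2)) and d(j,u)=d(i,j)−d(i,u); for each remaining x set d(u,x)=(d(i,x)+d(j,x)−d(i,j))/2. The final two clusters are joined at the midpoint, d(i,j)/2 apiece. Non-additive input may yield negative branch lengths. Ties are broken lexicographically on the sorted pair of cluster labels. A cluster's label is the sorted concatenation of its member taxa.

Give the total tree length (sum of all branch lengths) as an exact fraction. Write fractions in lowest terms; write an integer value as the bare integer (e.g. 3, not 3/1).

iteration 1: select J,W (d=2, Q=-66); attach at lengths (-1/2, 5/2); label the merged cluster JW
  updated: d(A,JW)=7/2, d(D,JW)=6, d(JW,Q)=21/2, d(JW,U)=11
iteration 2: select Q,U (d=9, Q=-93/2); attach at lengths (89/12, 19/12); label the merged cluster QU
  updated: d(A,QU)=4, d(D,QU)=4, d(JW,QU)=25/4
iteration 3: select A,D (d=1, Q=-35/2); attach at lengths (-1/8, 9/8); label the merged cluster AD
  updated: d(AD,JW)=17/4, d(AD,QU)=7/2
iteration 4: select AD,JW (d=17/4, Q=-14); attach at lengths (3/4, 7/2); label the merged cluster ADJW
  updated: d(ADJW,QU)=11/4
iteration 5: select ADJW,QU (d=11/4); attach at lengths (11/8, 11/8); label the merged cluster ADJQUW
final tree: (((A:-1/8,D:9/8):3/4,(J:-1/2,W:5/2):7/2):11/8,(Q:89/12,U:19/12):11/8)
total length: 19

19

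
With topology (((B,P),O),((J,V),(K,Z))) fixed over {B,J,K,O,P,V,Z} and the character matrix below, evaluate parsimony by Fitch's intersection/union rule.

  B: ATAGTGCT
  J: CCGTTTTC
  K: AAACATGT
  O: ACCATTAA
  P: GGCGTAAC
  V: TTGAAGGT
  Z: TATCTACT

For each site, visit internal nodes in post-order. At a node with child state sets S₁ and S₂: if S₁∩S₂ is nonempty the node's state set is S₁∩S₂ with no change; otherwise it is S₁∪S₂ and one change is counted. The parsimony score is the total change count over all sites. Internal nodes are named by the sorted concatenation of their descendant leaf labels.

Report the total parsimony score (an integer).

28

BP@0: {A} ∪ {G} = {A,G} (union, +1)
BOP@0: {A,G} ∩ {A} = {A} (intersection, +0)
JV@0: {C} ∪ {T} = {C,T} (union, +1)
KZ@0: {A} ∪ {T} = {A,T} (union, +1)
JKVZ@0: {C,T} ∩ {A,T} = {T} (intersection, +0)
BJKOPVZ@0: {A} ∪ {T} = {A,T} (union, +1)
BP@1: {T} ∪ {G} = {G,T} (union, +1)
BOP@1: {G,T} ∪ {C} = {C,G,T} (union, +1)
JV@1: {C} ∪ {T} = {C,T} (union, +1)
KZ@1: {A} ∩ {A} = {A} (intersection, +0)
JKVZ@1: {C,T} ∪ {A} = {A,C,T} (union, +1)
BJKOPVZ@1: {C,G,T} ∩ {A,C,T} = {C,T} (intersection, +0)
BP@2: {A} ∪ {C} = {A,C} (union, +1)
BOP@2: {A,C} ∩ {C} = {C} (intersection, +0)
JV@2: {G} ∩ {G} = {G} (intersection, +0)
KZ@2: {A} ∪ {T} = {A,T} (union, +1)
JKVZ@2: {G} ∪ {A,T} = {A,G,T} (union, +1)
BJKOPVZ@2: {C} ∪ {A,G,T} = {A,C,G,T} (union, +1)
BP@3: {G} ∩ {G} = {G} (intersection, +0)
BOP@3: {G} ∪ {A} = {A,G} (union, +1)
JV@3: {T} ∪ {A} = {A,T} (union, +1)
KZ@3: {C} ∩ {C} = {C} (intersection, +0)
JKVZ@3: {A,T} ∪ {C} = {A,C,T} (union, +1)
BJKOPVZ@3: {A,G} ∩ {A,C,T} = {A} (intersection, +0)
BP@4: {T} ∩ {T} = {T} (intersection, +0)
BOP@4: {T} ∩ {T} = {T} (intersection, +0)
JV@4: {T} ∪ {A} = {A,T} (union, +1)
KZ@4: {A} ∪ {T} = {A,T} (union, +1)
JKVZ@4: {A,T} ∩ {A,T} = {A,T} (intersection, +0)
BJKOPVZ@4: {T} ∩ {A,T} = {T} (intersection, +0)
BP@5: {G} ∪ {A} = {A,G} (union, +1)
BOP@5: {A,G} ∪ {T} = {A,G,T} (union, +1)
JV@5: {T} ∪ {G} = {G,T} (union, +1)
KZ@5: {T} ∪ {A} = {A,T} (union, +1)
JKVZ@5: {G,T} ∩ {A,T} = {T} (intersection, +0)
BJKOPVZ@5: {A,G,T} ∩ {T} = {T} (intersection, +0)
BP@6: {C} ∪ {A} = {A,C} (union, +1)
BOP@6: {A,C} ∩ {A} = {A} (intersection, +0)
JV@6: {T} ∪ {G} = {G,T} (union, +1)
KZ@6: {G} ∪ {C} = {C,G} (union, +1)
JKVZ@6: {G,T} ∩ {C,G} = {G} (intersection, +0)
BJKOPVZ@6: {A} ∪ {G} = {A,G} (union, +1)
BP@7: {T} ∪ {C} = {C,T} (union, +1)
BOP@7: {C,T} ∪ {A} = {A,C,T} (union, +1)
JV@7: {C} ∪ {T} = {C,T} (union, +1)
KZ@7: {T} ∩ {T} = {T} (intersection, +0)
JKVZ@7: {C,T} ∩ {T} = {T} (intersection, +0)
BJKOPVZ@7: {A,C,T} ∩ {T} = {T} (intersection, +0)
per-site changes: [4, 4, 4, 3, 2, 4, 4, 3]; total = 28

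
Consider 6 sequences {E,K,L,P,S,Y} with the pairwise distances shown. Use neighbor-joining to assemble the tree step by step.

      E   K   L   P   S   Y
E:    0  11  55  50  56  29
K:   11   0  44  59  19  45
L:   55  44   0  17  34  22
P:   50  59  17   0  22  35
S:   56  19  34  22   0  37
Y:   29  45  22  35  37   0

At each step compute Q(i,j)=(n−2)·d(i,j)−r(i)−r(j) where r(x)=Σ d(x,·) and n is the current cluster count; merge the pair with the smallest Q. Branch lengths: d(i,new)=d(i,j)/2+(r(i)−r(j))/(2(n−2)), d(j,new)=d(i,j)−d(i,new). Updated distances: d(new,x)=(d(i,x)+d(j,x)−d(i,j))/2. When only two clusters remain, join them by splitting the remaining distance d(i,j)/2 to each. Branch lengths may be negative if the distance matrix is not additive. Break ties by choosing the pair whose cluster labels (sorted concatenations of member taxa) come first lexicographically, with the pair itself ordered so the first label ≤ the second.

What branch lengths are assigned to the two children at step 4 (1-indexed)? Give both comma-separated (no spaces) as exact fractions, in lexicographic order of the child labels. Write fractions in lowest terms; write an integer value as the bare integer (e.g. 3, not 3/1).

iteration 1: select E,K (d=11, Q=-335); attach at lengths (67/8, 21/8); label the merged cluster EK
  updated: d(EK,L)=44, d(EK,P)=49, d(EK,S)=32, d(EK,Y)=63/2
iteration 2: select L,P (d=17, Q=-189); attach at lengths (15/2, 19/2); label the merged cluster LP
  updated: d(EK,LP)=38, d(LP,S)=39/2, d(LP,Y)=20
iteration 3: select EK,Y (d=63/2, Q=-127); attach at lengths (19, 25/2); label the merged cluster EKY
  updated: d(EKY,LP)=53/4, d(EKY,S)=75/4
iteration 4: select EKY,LP (d=53/4, Q=-103/2); attach at lengths (25/4, 7); label the merged cluster EKLPY
  updated: d(EKLPY,S)=25/2
iteration 5: select EKLPY,S (d=25/2); attach at lengths (25/4, 25/4); label the merged cluster EKLPSY
final tree: ((((E:67/8,K:21/8):19,Y:25/2):25/4,(L:15/2,P:19/2):7):25/4,S:25/4)
total length: 341/4

25/4,7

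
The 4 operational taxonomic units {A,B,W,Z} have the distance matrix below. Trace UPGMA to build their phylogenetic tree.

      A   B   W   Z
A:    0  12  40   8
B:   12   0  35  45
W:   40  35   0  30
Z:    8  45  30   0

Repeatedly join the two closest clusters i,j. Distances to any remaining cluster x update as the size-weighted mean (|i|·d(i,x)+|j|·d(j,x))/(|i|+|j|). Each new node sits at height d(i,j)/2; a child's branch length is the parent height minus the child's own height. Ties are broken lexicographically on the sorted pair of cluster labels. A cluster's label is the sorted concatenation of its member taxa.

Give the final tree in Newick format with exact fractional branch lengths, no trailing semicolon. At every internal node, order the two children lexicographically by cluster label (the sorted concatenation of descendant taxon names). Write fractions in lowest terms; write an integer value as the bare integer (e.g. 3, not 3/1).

iteration 1: select A,Z (d=8); attach at lengths (4, 4); label the merged cluster AZ
  updated: d(AZ,B)=57/2, d(AZ,W)=35
iteration 2: select AZ,B (d=57/2); attach at lengths (41/4, 57/4); label the merged cluster ABZ
  updated: d(ABZ,W)=35
iteration 3: select ABZ,W (d=35); attach at lengths (13/4, 35/2); label the merged cluster ABWZ
final tree: (((A:4,Z:4):41/4,B:57/4):13/4,W:35/2)
total length: 213/4

(((A:4,Z:4):41/4,B:57/4):13/4,W:35/2)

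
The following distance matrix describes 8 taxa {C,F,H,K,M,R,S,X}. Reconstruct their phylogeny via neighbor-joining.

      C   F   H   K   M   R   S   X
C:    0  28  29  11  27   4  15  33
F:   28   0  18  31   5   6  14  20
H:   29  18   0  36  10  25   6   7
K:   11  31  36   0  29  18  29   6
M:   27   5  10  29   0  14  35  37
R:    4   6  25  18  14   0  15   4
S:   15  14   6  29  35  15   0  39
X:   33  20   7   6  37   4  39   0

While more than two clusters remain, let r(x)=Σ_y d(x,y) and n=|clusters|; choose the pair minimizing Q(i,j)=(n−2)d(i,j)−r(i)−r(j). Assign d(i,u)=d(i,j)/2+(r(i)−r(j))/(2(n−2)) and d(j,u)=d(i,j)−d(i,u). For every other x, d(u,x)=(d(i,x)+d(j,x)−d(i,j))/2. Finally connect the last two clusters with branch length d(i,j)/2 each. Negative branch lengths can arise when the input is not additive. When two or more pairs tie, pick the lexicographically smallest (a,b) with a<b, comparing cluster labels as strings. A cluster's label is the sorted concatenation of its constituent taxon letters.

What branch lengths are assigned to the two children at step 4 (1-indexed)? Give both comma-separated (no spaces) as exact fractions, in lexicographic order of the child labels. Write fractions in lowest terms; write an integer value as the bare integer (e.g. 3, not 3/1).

1. join K+X (d=6, Q=-270) ⇒ KX; edges |K|=25/6, |X|=11/6
  updated: d(C,KX)=19, d(F,KX)=45/2, d(H,KX)=37/2, d(KX,M)=30, d(KX,R)=8, d(KX,S)=31
2. join H+S (d=6, Q=-385/2) ⇒ HS; edges |H|=41/20, |S|=79/20
  updated: d(C,HS)=19, d(F,HS)=13, d(HS,KX)=87/4, d(HS,M)=39/2, d(HS,R)=17
3. join F+M (d=5, Q=-150) ⇒ FM; edges |F|=-1/8, |M|=41/8
  updated: d(C,FM)=25, d(FM,HS)=55/4, d(FM,KX)=95/4, d(FM,R)=15/2
4. join FM+HS (d=55/4, Q=-401/4) ⇒ FHMS; edges |FM|=53/8, |HS|=57/8
  updated: d(C,FHMS)=121/8, d(FHMS,KX)=127/8, d(FHMS,R)=43/8
5. join C+R (d=4, Q=-95/2) ⇒ CR; edges |C|=115/16, |R|=-51/16
  updated: d(CR,FHMS)=33/4, d(CR,KX)=23/2
6. join CR+FHMS (d=33/4, Q=-285/8) ⇒ CFHMRS; edges |CR|=31/16, |FHMS|=101/16
  updated: d(CFHMRS,KX)=153/16
7. join CFHMRS+KX (d=153/16) ⇒ CFHKMRSX; edges |CFHMRS|=153/32, |KX|=153/32
final tree: (((C:115/16,R:-51/16):31/16,((F:-1/8,M:41/8):53/8,(H:41/20,S:79/20):57/8):101/16):153/32,(K:25/6,X:11/6):153/32)
total length: 841/16

53/8,57/8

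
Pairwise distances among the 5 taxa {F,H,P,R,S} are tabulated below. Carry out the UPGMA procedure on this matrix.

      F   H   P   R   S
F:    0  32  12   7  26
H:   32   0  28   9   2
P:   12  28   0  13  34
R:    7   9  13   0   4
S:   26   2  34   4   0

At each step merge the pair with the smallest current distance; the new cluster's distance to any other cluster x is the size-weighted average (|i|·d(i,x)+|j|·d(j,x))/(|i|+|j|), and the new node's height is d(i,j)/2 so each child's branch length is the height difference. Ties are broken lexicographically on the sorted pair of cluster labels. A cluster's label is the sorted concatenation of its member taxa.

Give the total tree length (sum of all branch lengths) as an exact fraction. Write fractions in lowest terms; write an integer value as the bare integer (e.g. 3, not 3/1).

1. join H+S (d=2) ⇒ HS; edges |H|=1, |S|=1
  updated: d(F,HS)=29, d(HS,P)=31, d(HS,R)=13/2
2. join HS+R (d=13/2) ⇒ HRS; edges |HS|=9/4, |R|=13/4
  updated: d(F,HRS)=65/3, d(HRS,P)=25
3. join F+P (d=12) ⇒ FP; edges |F|=6, |P|=6
  updated: d(FP,HRS)=70/3
4. join FP+HRS (d=70/3) ⇒ FHPRS; edges |FP|=17/3, |HRS|=101/12
final tree: ((F:6,P:6):17/3,((H:1,S:1):9/4,R:13/4):101/12)
total length: 403/12

403/12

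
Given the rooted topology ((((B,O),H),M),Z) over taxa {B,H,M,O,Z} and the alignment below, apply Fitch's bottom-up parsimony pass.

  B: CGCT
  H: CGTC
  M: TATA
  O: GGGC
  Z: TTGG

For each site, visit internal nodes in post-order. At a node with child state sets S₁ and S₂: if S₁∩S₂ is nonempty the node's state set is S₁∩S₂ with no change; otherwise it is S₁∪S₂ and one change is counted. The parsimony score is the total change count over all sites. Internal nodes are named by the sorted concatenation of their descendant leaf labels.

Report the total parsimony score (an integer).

10

site 0, node BO: B={C} ∪ O={G} → {C,G} (+1)
site 0, node BHO: BO={C,G} ∩ H={C} → {C} (+0)
site 0, node BHMO: BHO={C} ∪ M={T} → {C,T} (+1)
site 0, node BHMOZ: BHMO={C,T} ∩ Z={T} → {T} (+0)
site 1, node BO: B={G} ∩ O={G} → {G} (+0)
site 1, node BHO: BO={G} ∩ H={G} → {G} (+0)
site 1, node BHMO: BHO={G} ∪ M={A} → {A,G} (+1)
site 1, node BHMOZ: BHMO={A,G} ∪ Z={T} → {A,G,T} (+1)
site 2, node BO: B={C} ∪ O={G} → {C,G} (+1)
site 2, node BHO: BO={C,G} ∪ H={T} → {C,G,T} (+1)
site 2, node BHMO: BHO={C,G,T} ∩ M={T} → {T} (+0)
site 2, node BHMOZ: BHMO={T} ∪ Z={G} → {G,T} (+1)
site 3, node BO: B={T} ∪ O={C} → {C,T} (+1)
site 3, node BHO: BO={C,T} ∩ H={C} → {C} (+0)
site 3, node BHMO: BHO={C} ∪ M={A} → {A,C} (+1)
site 3, node BHMOZ: BHMO={A,C} ∪ Z={G} → {A,C,G} (+1)
per-site changes: [2, 2, 3, 3]; total = 10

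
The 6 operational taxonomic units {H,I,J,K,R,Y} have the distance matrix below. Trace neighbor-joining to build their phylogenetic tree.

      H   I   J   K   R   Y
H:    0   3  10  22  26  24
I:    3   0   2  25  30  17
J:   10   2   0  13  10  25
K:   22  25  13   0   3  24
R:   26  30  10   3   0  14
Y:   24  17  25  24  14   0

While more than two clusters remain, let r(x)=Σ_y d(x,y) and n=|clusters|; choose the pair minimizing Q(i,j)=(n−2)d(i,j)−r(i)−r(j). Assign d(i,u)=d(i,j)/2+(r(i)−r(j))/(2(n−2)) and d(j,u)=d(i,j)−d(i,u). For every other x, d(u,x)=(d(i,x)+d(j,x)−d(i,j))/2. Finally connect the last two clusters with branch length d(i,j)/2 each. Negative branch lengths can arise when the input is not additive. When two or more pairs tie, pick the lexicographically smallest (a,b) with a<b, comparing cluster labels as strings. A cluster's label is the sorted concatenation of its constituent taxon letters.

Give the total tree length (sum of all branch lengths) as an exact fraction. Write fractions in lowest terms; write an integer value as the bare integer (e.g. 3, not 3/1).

579/16

step 1: merge (K,R) at d=3, Q=-158; branch lengths K→2, R→1; new cluster KR
  updated: d(H,KR)=45/2, d(I,KR)=26, d(J,KR)=10, d(KR,Y)=35/2
step 2: merge (KR,Y) at d=35/2, Q=-107; branch lengths KR→15/2, Y→10; new cluster KRY
  updated: d(H,KRY)=29/2, d(I,KRY)=51/4, d(J,KRY)=35/4
step 3: merge (H,I) at d=3, Q=-157/4; branch lengths H→63/16, I→-15/16; new cluster HI
  updated: d(HI,J)=9/2, d(HI,KRY)=97/8
step 4: merge (HI,J) at d=9/2, Q=-203/8; branch lengths HI→63/16, J→9/16; new cluster HIJ
  updated: d(HIJ,KRY)=131/16
step 5: merge (HIJ,KRY) at d=131/16; branch lengths HIJ→131/32, KRY→131/32; new cluster HIJKRY
final tree: (((H:63/16,I:-15/16):63/16,J:9/16):131/32,((K:2,R:1):15/2,Y:10):131/32)
total length: 579/16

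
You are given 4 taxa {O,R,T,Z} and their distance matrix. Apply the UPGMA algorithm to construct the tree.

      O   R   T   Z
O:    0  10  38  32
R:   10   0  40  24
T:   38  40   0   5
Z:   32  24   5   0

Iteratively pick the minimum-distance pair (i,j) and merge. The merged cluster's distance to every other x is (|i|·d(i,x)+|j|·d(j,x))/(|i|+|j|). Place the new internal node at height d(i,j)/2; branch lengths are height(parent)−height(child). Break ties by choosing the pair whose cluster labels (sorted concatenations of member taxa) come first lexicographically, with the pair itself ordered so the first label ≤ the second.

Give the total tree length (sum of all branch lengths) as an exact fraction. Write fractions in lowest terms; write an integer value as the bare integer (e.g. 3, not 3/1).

iteration 1: select T,Z (d=5); attach at lengths (5/2, 5/2); label the merged cluster TZ
  updated: d(O,TZ)=35, d(R,TZ)=32
iteration 2: select O,R (d=10); attach at lengths (5, 5); label the merged cluster OR
  updated: d(OR,TZ)=67/2
iteration 3: select OR,TZ (d=67/2); attach at lengths (47/4, 57/4); label the merged cluster ORTZ
final tree: ((O:5,R:5):47/4,(T:5/2,Z:5/2):57/4)
total length: 41

41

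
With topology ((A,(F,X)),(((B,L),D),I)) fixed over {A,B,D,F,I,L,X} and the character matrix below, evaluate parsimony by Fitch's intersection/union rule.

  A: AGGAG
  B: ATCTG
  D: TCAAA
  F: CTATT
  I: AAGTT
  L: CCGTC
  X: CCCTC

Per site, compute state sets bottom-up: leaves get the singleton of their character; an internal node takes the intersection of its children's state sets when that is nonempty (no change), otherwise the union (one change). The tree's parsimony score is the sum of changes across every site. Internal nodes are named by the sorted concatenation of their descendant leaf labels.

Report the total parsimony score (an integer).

18

FX@0: {C} ∩ {C} = {C} (intersection, +0)
AFX@0: {A} ∪ {C} = {A,C} (union, +1)
BL@0: {A} ∪ {C} = {A,C} (union, +1)
BDL@0: {A,C} ∪ {T} = {A,C,T} (union, +1)
BDIL@0: {A,C,T} ∩ {A} = {A} (intersection, +0)
ABDFILX@0: {A,C} ∩ {A} = {A} (intersection, +0)
FX@1: {T} ∪ {C} = {C,T} (union, +1)
AFX@1: {G} ∪ {C,T} = {C,G,T} (union, +1)
BL@1: {T} ∪ {C} = {C,T} (union, +1)
BDL@1: {C,T} ∩ {C} = {C} (intersection, +0)
BDIL@1: {C} ∪ {A} = {A,C} (union, +1)
ABDFILX@1: {C,G,T} ∩ {A,C} = {C} (intersection, +0)
FX@2: {A} ∪ {C} = {A,C} (union, +1)
AFX@2: {G} ∪ {A,C} = {A,C,G} (union, +1)
BL@2: {C} ∪ {G} = {C,G} (union, +1)
BDL@2: {C,G} ∪ {A} = {A,C,G} (union, +1)
BDIL@2: {A,C,G} ∩ {G} = {G} (intersection, +0)
ABDFILX@2: {A,C,G} ∩ {G} = {G} (intersection, +0)
FX@3: {T} ∩ {T} = {T} (intersection, +0)
AFX@3: {A} ∪ {T} = {A,T} (union, +1)
BL@3: {T} ∩ {T} = {T} (intersection, +0)
BDL@3: {T} ∪ {A} = {A,T} (union, +1)
BDIL@3: {A,T} ∩ {T} = {T} (intersection, +0)
ABDFILX@3: {A,T} ∩ {T} = {T} (intersection, +0)
FX@4: {T} ∪ {C} = {C,T} (union, +1)
AFX@4: {G} ∪ {C,T} = {C,G,T} (union, +1)
BL@4: {G} ∪ {C} = {C,G} (union, +1)
BDL@4: {C,G} ∪ {A} = {A,C,G} (union, +1)
BDIL@4: {A,C,G} ∪ {T} = {A,C,G,T} (union, +1)
ABDFILX@4: {C,G,T} ∩ {A,C,G,T} = {C,G,T} (intersection, +0)
per-site changes: [3, 4, 4, 2, 5]; total = 18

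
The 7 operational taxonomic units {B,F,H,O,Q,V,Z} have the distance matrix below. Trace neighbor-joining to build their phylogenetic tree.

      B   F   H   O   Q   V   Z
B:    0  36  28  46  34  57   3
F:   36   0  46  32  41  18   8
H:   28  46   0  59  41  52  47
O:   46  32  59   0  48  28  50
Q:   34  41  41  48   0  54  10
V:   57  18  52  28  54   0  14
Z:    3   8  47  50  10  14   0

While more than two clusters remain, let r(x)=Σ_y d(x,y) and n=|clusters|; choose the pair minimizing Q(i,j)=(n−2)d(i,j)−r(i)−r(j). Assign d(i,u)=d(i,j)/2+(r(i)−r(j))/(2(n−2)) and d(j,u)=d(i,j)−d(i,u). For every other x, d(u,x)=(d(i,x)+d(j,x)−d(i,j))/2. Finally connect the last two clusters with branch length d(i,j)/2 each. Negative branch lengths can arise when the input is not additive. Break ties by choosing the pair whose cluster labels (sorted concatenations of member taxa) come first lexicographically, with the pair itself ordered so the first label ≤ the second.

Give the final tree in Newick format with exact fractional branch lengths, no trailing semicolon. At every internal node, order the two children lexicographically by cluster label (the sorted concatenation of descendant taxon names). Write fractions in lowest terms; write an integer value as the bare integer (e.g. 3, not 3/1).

step 1: merge (O,V) at d=28, Q=-346; branch lengths O→18, V→10; new cluster OV
  updated: d(B,OV)=75/2, d(F,OV)=11, d(H,OV)=83/2, d(OV,Q)=37, d(OV,Z)=18
step 2: merge (F,OV) at d=11, Q=-243; branch lengths F→41/8, OV→47/8; new cluster FOV
  updated: d(B,FOV)=125/4, d(FOV,H)=153/4, d(FOV,Q)=67/2, d(FOV,Z)=15/2
step 3: merge (B,H) at d=28, Q=-333/2; branch lengths B→13/3, H→71/3; new cluster BH
  updated: d(BH,FOV)=83/4, d(BH,Q)=47/2, d(BH,Z)=11
step 4: merge (BH,FOV) at d=83/4, Q=-151/2; branch lengths BH→35/4, FOV→12; new cluster BFHOV
  updated: d(BFHOV,Q)=145/8, d(BFHOV,Z)=-9/8
step 5: merge (BFHOV,Q) at d=145/8, Q=-27; branch lengths BFHOV→7/2, Q→117/8; new cluster BFHOQV
  updated: d(BFHOQV,Z)=-37/8
step 6: merge (BFHOQV,Z) at d=-37/8; branch lengths BFHOQV→-37/16, Z→-37/16; new cluster BFHOQVZ
final tree: ((((B:13/3,H:71/3):35/4,(F:41/8,(O:18,V:10):47/8):12):7/2,Q:117/8):-37/16,Z:-37/16)
total length: 405/4

((((B:13/3,H:71/3):35/4,(F:41/8,(O:18,V:10):47/8):12):7/2,Q:117/8):-37/16,Z:-37/16)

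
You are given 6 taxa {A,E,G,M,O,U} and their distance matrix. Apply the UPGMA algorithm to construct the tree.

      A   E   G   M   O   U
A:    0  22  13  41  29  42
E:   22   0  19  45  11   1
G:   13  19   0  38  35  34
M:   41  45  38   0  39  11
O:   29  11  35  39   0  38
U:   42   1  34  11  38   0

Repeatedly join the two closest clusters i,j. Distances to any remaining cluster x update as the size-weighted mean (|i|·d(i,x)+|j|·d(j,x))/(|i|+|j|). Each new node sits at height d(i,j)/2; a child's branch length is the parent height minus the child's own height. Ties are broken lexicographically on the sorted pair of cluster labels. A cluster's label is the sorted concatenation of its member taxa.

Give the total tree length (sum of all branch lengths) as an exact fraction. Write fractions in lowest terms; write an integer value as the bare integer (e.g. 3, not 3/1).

step 1: merge (E,U) at d=1; branch lengths E→1/2, U→1/2; new cluster EU
  updated: d(A,EU)=32, d(EU,G)=53/2, d(EU,M)=28, d(EU,O)=49/2
step 2: merge (A,G) at d=13; branch lengths A→13/2, G→13/2; new cluster AG
  updated: d(AG,EU)=117/4, d(AG,M)=79/2, d(AG,O)=32
step 3: merge (EU,O) at d=49/2; branch lengths EU→47/4, O→49/4; new cluster EOU
  updated: d(AG,EOU)=181/6, d(EOU,M)=95/3
step 4: merge (AG,EOU) at d=181/6; branch lengths AG→103/12, EOU→17/6; new cluster AEGOU
  updated: d(AEGOU,M)=174/5
step 5: merge (AEGOU,M) at d=174/5; branch lengths AEGOU→139/60, M→87/5; new cluster AEGMOU
final tree: (((A:13/2,G:13/2):103/12,((E:1/2,U:1/2):47/4,O:49/4):17/6):139/60,M:87/5)
total length: 1037/15

1037/15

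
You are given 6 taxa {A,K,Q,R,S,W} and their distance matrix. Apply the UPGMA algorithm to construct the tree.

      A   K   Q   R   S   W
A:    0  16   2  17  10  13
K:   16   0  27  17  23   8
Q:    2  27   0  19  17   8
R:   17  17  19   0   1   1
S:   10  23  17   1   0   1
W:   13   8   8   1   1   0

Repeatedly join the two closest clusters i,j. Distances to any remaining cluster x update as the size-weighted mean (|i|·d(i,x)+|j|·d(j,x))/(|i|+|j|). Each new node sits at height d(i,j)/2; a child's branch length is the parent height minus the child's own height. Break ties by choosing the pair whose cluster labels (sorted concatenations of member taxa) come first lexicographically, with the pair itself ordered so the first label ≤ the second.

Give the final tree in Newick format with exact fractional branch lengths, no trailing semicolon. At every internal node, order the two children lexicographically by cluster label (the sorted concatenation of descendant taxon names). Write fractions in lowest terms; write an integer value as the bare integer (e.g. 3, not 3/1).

(((A:1,Q:1):6,((R:1/2,S:1/2):0,W:1/2):13/2):21/10,K:91/10)

iteration 1: select R,S (d=1); attach at lengths (1/2, 1/2); label the merged cluster RS
  updated: d(A,RS)=27/2, d(K,RS)=20, d(Q,RS)=18, d(RS,W)=1
iteration 2: select RS,W (d=1); attach at lengths (0, 1/2); label the merged cluster RSW
  updated: d(A,RSW)=40/3, d(K,RSW)=16, d(Q,RSW)=44/3
iteration 3: select A,Q (d=2); attach at lengths (1, 1); label the merged cluster AQ
  updated: d(AQ,K)=43/2, d(AQ,RSW)=14
iteration 4: select AQ,RSW (d=14); attach at lengths (6, 13/2); label the merged cluster AQRSW
  updated: d(AQRSW,K)=91/5
iteration 5: select AQRSW,K (d=91/5); attach at lengths (21/10, 91/10); label the merged cluster AKQRSW
final tree: (((A:1,Q:1):6,((R:1/2,S:1/2):0,W:1/2):13/2):21/10,K:91/10)
total length: 136/5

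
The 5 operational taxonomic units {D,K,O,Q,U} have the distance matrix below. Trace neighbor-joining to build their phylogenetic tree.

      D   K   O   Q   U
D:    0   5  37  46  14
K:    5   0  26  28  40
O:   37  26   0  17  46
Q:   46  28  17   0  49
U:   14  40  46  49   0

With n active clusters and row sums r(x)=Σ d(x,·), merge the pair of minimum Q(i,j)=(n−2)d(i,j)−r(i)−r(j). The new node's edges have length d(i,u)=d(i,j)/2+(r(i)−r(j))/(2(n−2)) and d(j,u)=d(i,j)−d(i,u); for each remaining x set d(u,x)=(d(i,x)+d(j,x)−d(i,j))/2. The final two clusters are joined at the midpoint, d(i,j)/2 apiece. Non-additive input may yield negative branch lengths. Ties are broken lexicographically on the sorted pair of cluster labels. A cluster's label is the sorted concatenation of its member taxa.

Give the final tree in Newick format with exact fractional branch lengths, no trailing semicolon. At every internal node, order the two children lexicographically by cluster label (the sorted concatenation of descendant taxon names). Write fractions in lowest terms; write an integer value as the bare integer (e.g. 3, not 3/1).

(((D:-13/4,U:69/4):13,K:5/2):8,(O:37/6,Q:65/6):8)

step 1: merge (O,Q) at d=17, Q=-215; branch lengths O→37/6, Q→65/6; new cluster OQ
  updated: d(D,OQ)=33, d(K,OQ)=37/2, d(OQ,U)=39
step 2: merge (D,U) at d=14, Q=-117; branch lengths D→-13/4, U→69/4; new cluster DU
  updated: d(DU,K)=31/2, d(DU,OQ)=29
step 3: merge (DU,K) at d=31/2, Q=-63; branch lengths DU→13, K→5/2; new cluster DKU
  updated: d(DKU,OQ)=16
step 4: merge (DKU,OQ) at d=16; branch lengths DKU→8, OQ→8; new cluster DKOQU
final tree: (((D:-13/4,U:69/4):13,K:5/2):8,(O:37/6,Q:65/6):8)
total length: 125/2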